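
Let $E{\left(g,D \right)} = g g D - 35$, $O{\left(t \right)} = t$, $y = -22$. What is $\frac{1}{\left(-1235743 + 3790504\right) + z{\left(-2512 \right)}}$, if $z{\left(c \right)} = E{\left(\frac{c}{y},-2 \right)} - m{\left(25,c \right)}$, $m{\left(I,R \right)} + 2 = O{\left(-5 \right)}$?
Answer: $\frac{121}{305967621} \approx 3.9547 \cdot 10^{-7}$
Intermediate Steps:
$E{\left(g,D \right)} = -35 + D g^{2}$ ($E{\left(g,D \right)} = g^{2} D - 35 = D g^{2} - 35 = -35 + D g^{2}$)
$m{\left(I,R \right)} = -7$ ($m{\left(I,R \right)} = -2 - 5 = -7$)
$z{\left(c \right)} = -28 - \frac{c^{2}}{242}$ ($z{\left(c \right)} = \left(-35 - 2 \left(\frac{c}{-22}\right)^{2}\right) - -7 = \left(-35 - 2 \left(c \left(- \frac{1}{22}\right)\right)^{2}\right) + 7 = \left(-35 - 2 \left(- \frac{c}{22}\right)^{2}\right) + 7 = \left(-35 - 2 \frac{c^{2}}{484}\right) + 7 = \left(-35 - \frac{c^{2}}{242}\right) + 7 = -28 - \frac{c^{2}}{242}$)
$\frac{1}{\left(-1235743 + 3790504\right) + z{\left(-2512 \right)}} = \frac{1}{\left(-1235743 + 3790504\right) - \left(28 + \frac{\left(-2512\right)^{2}}{242}\right)} = \frac{1}{2554761 - \frac{3158460}{121}} = \frac{1}{\frac{305967621}{121}} = \frac{121}{305967621}$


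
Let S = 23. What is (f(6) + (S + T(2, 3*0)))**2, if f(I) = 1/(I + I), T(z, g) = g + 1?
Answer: 83521/144 ≈ 580.01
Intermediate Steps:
T(z, g) = 1 + g
f(I) = 1/(2*I)
(f(6) + (S + T(2, 3*0)))**2 = ((1/2)/6 + (23 + (1 + 3*0)))**2 = ((1/2)*(1/6) + (23 + (1 + 0)))**2 = (1/12 + (23 + 1))**2 = (1/12 + 24)**2 = (289/12)**2 = 83521/144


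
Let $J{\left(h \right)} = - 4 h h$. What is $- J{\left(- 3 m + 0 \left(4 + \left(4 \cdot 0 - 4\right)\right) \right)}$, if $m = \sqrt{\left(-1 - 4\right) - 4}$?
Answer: $-324$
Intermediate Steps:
$m = 3 i$ ($m = \sqrt{-5 - 4} = \sqrt{-9} = 3 i \approx 3.0 i$)
$J{\left(h \right)} = - 4 h^{2}$
$- J{\left(- 3 m + 0 \left(4 + \left(4 \cdot 0 - 4\right)\right) \right)} = - \left(-4\right) \left(- 3 \cdot 3 i + 0 \left(4 + \left(4 \cdot 0 - 4\right)\right)\right)^{2} = - \left(-4\right) \left(- 9 i + 0 \left(4 + \left(0 - 4\right)\right)\right)^{2} = - \left(-4\right) \left(- 9 i + 0 \left(4 - 4\right)\right)^{2} = - \left(-4\right) \left(- 9 i + 0 \cdot 0\right)^{2} = - \left(-4\right) \left(- 9 i + 0\right)^{2} = - \left(-4\right) \left(- 9 i\right)^{2} = - \left(-4\right) \left(-81\right) = \left(-1\right) 324 = -324$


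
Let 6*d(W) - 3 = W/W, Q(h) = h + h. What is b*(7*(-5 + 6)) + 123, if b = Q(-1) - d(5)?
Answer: 313/3 ≈ 104.33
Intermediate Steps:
Q(h) = 2*h
d(W) = 2/3 (d(W) = 1/2 + (W/W)/6 = 1/2 + (1/6)*1 = 1/2 + 1/6 = 2/3)
b = -8/3 (b = 2*(-1) - 1*2/3 = -2 - 2/3 = -8/3 ≈ -2.6667)
b*(7*(-5 + 6)) + 123 = -56*(-5 + 6)/3 + 123 = -56/3 + 123 = 313/3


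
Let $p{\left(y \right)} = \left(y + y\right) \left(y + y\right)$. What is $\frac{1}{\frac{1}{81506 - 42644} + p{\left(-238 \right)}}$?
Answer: $\frac{38862}{8805196513} \approx 4.4135 \cdot 10^{-6}$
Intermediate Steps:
$p{\left(y \right)} = 4 y^{2}$ ($p{\left(y \right)} = 2 y 2 y = 4 y^{2}$)
$\frac{1}{\frac{1}{81506 - 42644} + p{\left(-238 \right)}} = \frac{1}{\frac{1}{81506 - 42644} + 4 \left(-238\right)^{2}} = \frac{1}{\frac{1}{38862} + 4 \cdot 56644} = \frac{1}{\frac{1}{38862} + 226576} = \frac{1}{\frac{8805196513}{38862}} = \frac{38862}{8805196513}$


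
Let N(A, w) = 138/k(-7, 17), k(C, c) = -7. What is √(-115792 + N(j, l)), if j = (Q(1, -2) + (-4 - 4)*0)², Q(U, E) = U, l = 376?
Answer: I*√5674774/7 ≈ 340.31*I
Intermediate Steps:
j = 1 (j = (1 + (-4 - 4)*0)² = (1 - 8*0)² = (1 + 0)² = 1² = 1)
N(A, w) = -138/7 (N(A, w) = 138/(-7) = 138*(-⅐) = -138/7)
√(-115792 + N(j, l)) = √(-115792 - 138/7) = √(-810682/7) = I*√5674774/7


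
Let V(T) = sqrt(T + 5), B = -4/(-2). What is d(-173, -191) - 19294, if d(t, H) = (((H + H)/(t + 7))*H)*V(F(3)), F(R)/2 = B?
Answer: -1710845/83 ≈ -20613.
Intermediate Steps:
B = 2 (B = -4*(-1/2) = 2)
F(R) = 4 (F(R) = 2*2 = 4)
V(T) = sqrt(5 + T)
d(t, H) = 6*H**2/(7 + t) (d(t, H) = (((H + H)/(t + 7))*H)*sqrt(5 + 4) = (((2*H)/(7 + t))*H)*sqrt(9) = ((2*H/(7 + t))*H)*3 = (2*H**2/(7 + t))*3 = 6*H**2/(7 + t))
d(-173, -191) - 19294 = 6*(-191)**2/(7 - 173) - 19294 = 6*36481/(-166) - 19294 = 6*36481*(-1/166) - 19294 = -109443/83 - 19294 = -1710845/83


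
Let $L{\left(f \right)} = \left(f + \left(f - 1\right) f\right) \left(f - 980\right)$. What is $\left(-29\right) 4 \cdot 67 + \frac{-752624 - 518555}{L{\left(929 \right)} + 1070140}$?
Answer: $- \frac{47680983999}{6134993} \approx -7772.0$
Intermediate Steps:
$L{\left(f \right)} = \left(-980 + f\right) \left(f + f \left(-1 + f\right)\right)$ ($L{\left(f \right)} = \left(f + \left(-1 + f\right) f\right) \left(-980 + f\right) = \left(f + f \left(-1 + f\right)\right) \left(-980 + f\right) = \left(-980 + f\right) \left(f + f \left(-1 + f\right)\right)$)
$\left(-29\right) 4 \cdot 67 + \frac{-752624 - 518555}{L{\left(929 \right)} + 1070140} = \left(-29\right) 4 \cdot 67 + \frac{-752624 - 518555}{929^{2} \left(-980 + 929\right) + 1070140} = \left(-116\right) 67 - \frac{1271179}{863041 \left(-51\right) + 1070140} = -7772 - \frac{1271179}{-44015091 + 1070140} = -7772 - \frac{1271179}{-42944951} = -7772 - - \frac{181597}{6134993} = -7772 + \frac{181597}{6134993} = - \frac{47680983999}{6134993}$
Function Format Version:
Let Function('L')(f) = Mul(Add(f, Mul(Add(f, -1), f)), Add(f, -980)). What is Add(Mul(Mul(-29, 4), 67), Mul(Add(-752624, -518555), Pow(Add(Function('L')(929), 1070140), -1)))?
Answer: Rational(-47680983999, 6134993) ≈ -7772.0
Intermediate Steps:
Function('L')(f) = Mul(Add(-980, f), Add(f, Mul(f, Add(-1, f)))) (Function('L')(f) = Mul(Add(f, Mul(Add(-1, f), f)), Add(-980, f)) = Mul(Add(f, Mul(f, Add(-1, f))), Add(-980, f)) = Mul(Add(-980, f), Add(f, Mul(f, Add(-1, f)))))
Add(Mul(Mul(-29, 4), 67), Mul(Add(-752624, -518555), Pow(Add(Function('L')(929), 1070140), -1))) = Add(Mul(Mul(-29, 4), 67), Mul(Add(-752624, -518555), Pow(Add(Mul(Pow(929, 2), Add(-980, 929)), 1070140), -1))) = Add(Mul(-116, 67), Mul(-1271179, Pow(Add(Mul(863041, -51), 1070140), -1))) = Add(-7772, Mul(-1271179, Pow(Add(-44015091, 1070140), -1))) = Add(-7772, Mul(-1271179, Pow(-42944951, -1))) = Add(-7772, Mul(-1271179, Rational(-1, 42944951))) = Add(-7772, Rational(181597, 6134993)) = Rational(-47680983999, 6134993)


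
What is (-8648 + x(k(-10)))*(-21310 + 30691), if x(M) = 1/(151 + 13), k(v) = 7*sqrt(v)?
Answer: -13304800251/164 ≈ -8.1127e+7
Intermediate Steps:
x(M) = 1/164
(-8648 + x(k(-10)))*(-21310 + 30691) = (-8648 + 1/164)*(-21310 + 30691) = -1418271/164*9381 = -13304800251/164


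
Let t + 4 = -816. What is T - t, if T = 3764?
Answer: 4584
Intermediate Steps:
t = -820 (t = -4 - 816 = -820)
T - t = 3764 - 1*(-820) = 3764 + 820 = 4584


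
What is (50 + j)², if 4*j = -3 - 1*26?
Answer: 29241/16 ≈ 1827.6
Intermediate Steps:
j = -29/4 (j = (-3 - 1*26)/4 = (-3 - 26)/4 = (¼)*(-29) = -29/4 ≈ -7.2500)
(50 + j)² = (50 - 29/4)² = (171/4)² = 29241/16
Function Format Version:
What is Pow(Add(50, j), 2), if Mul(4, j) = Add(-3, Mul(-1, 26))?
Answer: Rational(29241, 16) ≈ 1827.6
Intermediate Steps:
j = Rational(-29, 4) (j = Mul(Rational(1, 4), Add(-3, Mul(-1, 26))) = Mul(Rational(1, 4), Add(-3, -26)) = Mul(Rational(1, 4), -29) = Rational(-29, 4) ≈ -7.2500)
Pow(Add(50, j), 2) = Pow(Add(50, Rational(-29, 4)), 2) = Pow(Rational(171, 4), 2) = Rational(29241, 16)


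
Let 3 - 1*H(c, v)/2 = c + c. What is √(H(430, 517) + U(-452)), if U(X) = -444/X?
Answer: I*√21873523/113 ≈ 41.389*I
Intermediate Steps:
H(c, v) = 6 - 4*c (H(c, v) = 6 - 2*(c + c) = 6 - 4*c)
√(H(430, 517) + U(-452)) = √((6 - 4*430) - 444/(-452)) = √((6 - 1720) - 444*(-1/452)) = √(-1714 + 111/113) = √(-193571/113) = I*√21873523/113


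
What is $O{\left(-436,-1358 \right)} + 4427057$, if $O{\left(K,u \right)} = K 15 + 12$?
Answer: $4420529$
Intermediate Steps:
$O{\left(K,u \right)} = 12 + 15 K$ ($O{\left(K,u \right)} = 15 K + 12 = 12 + 15 K$)
$O{\left(-436,-1358 \right)} + 4427057 = \left(12 + 15 \left(-436\right)\right) + 4427057 = \left(12 - 6540\right) + 4427057 = -6528 + 4427057 = 4420529$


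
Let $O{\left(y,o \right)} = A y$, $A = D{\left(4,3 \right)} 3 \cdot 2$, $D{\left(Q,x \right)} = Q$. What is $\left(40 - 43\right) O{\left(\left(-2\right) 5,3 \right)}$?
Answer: $720$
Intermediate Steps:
$A = 24$ ($A = 4 \cdot 3 \cdot 2 = 12 \cdot 2 = 24$)
$O{\left(y,o \right)} = 24 y$
$\left(40 - 43\right) O{\left(\left(-2\right) 5,3 \right)} = \left(40 - 43\right) 24 \left(\left(-2\right) 5\right) = - 3 \cdot 24 \left(-10\right) = \left(-3\right) \left(-240\right) = 720$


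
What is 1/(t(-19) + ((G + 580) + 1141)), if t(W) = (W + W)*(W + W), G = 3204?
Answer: 1/6369 ≈ 0.00015701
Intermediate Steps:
t(W) = 4*W² (t(W) = (2*W)*(2*W) = 4*W²)
1/(t(-19) + ((G + 580) + 1141)) = 1/(4*(-19)² + ((3204 + 580) + 1141)) = 1/(4*361 + (3784 + 1141)) = 1/(1444 + 4925) = 1/6369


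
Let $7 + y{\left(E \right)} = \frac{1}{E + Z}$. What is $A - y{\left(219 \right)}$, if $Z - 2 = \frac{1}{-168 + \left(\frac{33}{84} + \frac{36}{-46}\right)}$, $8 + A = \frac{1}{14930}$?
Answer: $- \frac{359396405601}{357801316870} \approx -1.0045$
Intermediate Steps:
$A = - \frac{119439}{14930}$ ($A = -8 + \frac{1}{14930} = - \frac{119439}{14930} \approx -7.9999$)
$Z = \frac{216242}{108443}$ ($Z = 2 + \frac{1}{-168 + \left(\frac{33}{84} + \frac{36}{-46}\right)} = 2 + \frac{1}{-168 + \left(33 \cdot \frac{1}{84} + 36 \left(- \frac{1}{46}\right)\right)} = 2 + \frac{1}{-168 + \left(\frac{11}{28} - \frac{18}{23}\right)} = 2 + \frac{1}{-168 - \frac{251}{644}} = 2 + \frac{1}{- \frac{108443}{644}} = 2 - \frac{644}{108443} = \frac{216242}{108443} \approx 1.9941$)
$y{\left(E \right)} = -7 + \frac{1}{\frac{216242}{108443} + E}$ ($y{\left(E \right)} = -7 + \frac{1}{E + \frac{216242}{108443}} = -7 + \frac{1}{\frac{216242}{108443} + E}$)
$A - y{\left(219 \right)} = - \frac{119439}{14930} - \frac{-1405251 - 166243119}{216242 + 108443 \cdot 219} = - \frac{119439}{14930} - \frac{-1405251 - 166243119}{216242 + 23749017} = - \frac{119439}{14930} - \frac{1}{23965259} \left(-167648370\right) = - \frac{119439}{14930} - - \frac{167648370}{23965259} = - \frac{119439}{14930} + \frac{167648370}{23965259} = - \frac{359396405601}{357801316870}$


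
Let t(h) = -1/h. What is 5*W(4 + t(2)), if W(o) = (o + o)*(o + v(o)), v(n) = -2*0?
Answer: 245/2 ≈ 122.50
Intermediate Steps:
v(n) = 0
W(o) = 2*o**2 (W(o) = (o + o)*(o + 0) = (2*o)*o = 2*o**2)
5*W(4 + t(2)) = 5*(2*(4 - 1/2)**2) = 5*(2*(7/2)**2) = 5*(2*(49/4)) = 5*(49/2) = 245/2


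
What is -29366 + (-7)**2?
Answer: -29317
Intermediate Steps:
-29366 + (-7)**2 = -29366 + 49 = -29317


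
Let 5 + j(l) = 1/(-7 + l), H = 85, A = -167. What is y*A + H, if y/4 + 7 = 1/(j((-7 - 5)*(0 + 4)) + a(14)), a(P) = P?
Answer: 1157597/247 ≈ 4686.6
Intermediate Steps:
j(l) = -5 + 1/(-7 + l)
y = -6806/247 (y = -28 + 4/((36 - 5*(-7 - 5)*(0 + 4))/(-7 + (-7 - 5)*(0 + 4)) + 14) = -28 + 4/((36 - (-60)*4)/(-7 - 12*4) + 14) = -28 + 4/((36 - 5*(-48))/(-7 - 48) + 14) = -28 + 4/((36 + 240)/(-55) + 14) = -28 + 4/(-1/55*276 + 14) = -28 + 4/(-276/55 + 14) = -28 + 4/(494/55) = -28 + 4*(55/494) = -28 + 110/247 = -6806/247 ≈ -27.555)
y*A + H = -6806/247*(-167) + 85 = 1136602/247 + 85 = 1157597/247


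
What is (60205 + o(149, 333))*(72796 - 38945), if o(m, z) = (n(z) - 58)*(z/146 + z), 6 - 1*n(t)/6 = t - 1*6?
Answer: -1495010018377/73 ≈ -2.0480e+10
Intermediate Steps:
n(t) = 72 - 6*t (n(t) = 36 - 6*(t - 1*6) = 36 - 6*(t - 6) = 36 - 6*(-6 + t) = 36 + (36 - 6*t) = 72 - 6*t)
o(m, z) = 147*z*(14 - 6*z)/146 (o(m, z) = ((72 - 6*z) - 58)*(z/146 + z) = (14 - 6*z)*(z*(1/146) + z) = (14 - 6*z)*(z/146 + z) = (14 - 6*z)*(147*z/146) = 147*z*(14 - 6*z)/146)
(60205 + o(149, 333))*(72796 - 38945) = (60205 + (147/73)*333*(7 - 3*333))*(72796 - 38945) = (60205 + (147/73)*333*(7 - 999))*33851 = (60205 + (147/73)*333*(-992))*33851 = (60205 - 48559392/73)*33851 = -44164427/73*33851 = -1495010018377/73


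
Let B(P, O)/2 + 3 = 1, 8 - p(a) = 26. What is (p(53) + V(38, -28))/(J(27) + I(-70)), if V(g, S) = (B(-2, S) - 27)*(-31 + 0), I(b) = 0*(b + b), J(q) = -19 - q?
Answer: -41/2 ≈ -20.500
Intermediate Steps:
p(a) = -18 (p(a) = 8 - 1*26 = 8 - 26 = -18)
B(P, O) = -4 (B(P, O) = -6 + 2*1 = -6 + 2 = -4)
I(b) = 0 (I(b) = 0*(2*b) = 0)
V(g, S) = 961 (V(g, S) = (-4 - 27)*(-31 + 0) = -31*(-31) = 961)
(p(53) + V(38, -28))/(J(27) + I(-70)) = (-18 + 961)/((-19 - 1*27) + 0) = 943/((-19 - 27) + 0) = 943/(-46 + 0) = 943/(-46) = 943*(-1/46) = -41/2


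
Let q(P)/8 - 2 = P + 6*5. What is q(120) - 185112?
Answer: -183896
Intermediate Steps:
q(P) = 256 + 8*P (q(P) = 16 + 8*(P + 6*5) = 16 + 8*(P + 30) = 16 + 8*(30 + P) = 16 + (240 + 8*P) = 256 + 8*P)
q(120) - 185112 = (256 + 8*120) - 185112 = (256 + 960) - 185112 = 1216 - 185112 = -183896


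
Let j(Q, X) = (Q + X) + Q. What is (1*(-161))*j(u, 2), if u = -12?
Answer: 3542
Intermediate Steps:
j(Q, X) = X + 2*Q
(1*(-161))*j(u, 2) = (1*(-161))*(2 + 2*(-12)) = -161*(2 - 24) = -161*(-22) = 3542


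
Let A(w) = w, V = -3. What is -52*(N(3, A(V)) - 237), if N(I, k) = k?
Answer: 12480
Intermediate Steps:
-52*(N(3, A(V)) - 237) = -52*(-3 - 237) = -52*(-240) = 12480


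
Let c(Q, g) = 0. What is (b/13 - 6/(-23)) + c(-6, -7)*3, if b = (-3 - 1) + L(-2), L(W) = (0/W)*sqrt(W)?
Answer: -14/299 ≈ -0.046823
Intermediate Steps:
L(W) = 0 (L(W) = 0*sqrt(W) = 0)
b = -4 (b = (-3 - 1) + 0 = -4 + 0 = -4)
(b/13 - 6/(-23)) + c(-6, -7)*3 = (-4/13 - 6/(-23)) + 0*3 = (-4*1/13 - 6*(-1/23)) + 0 = (-4/13 + 6/23) + 0 = -14/299 + 0 = -14/299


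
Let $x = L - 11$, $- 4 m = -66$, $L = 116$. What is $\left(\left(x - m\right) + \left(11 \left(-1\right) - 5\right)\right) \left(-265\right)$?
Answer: $- \frac{38425}{2} \approx -19213.0$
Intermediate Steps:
$m = \frac{33}{2}$ ($m = \left(- \frac{1}{4}\right) \left(-66\right) = \frac{33}{2} \approx 16.5$)
$x = 105$ ($x = 116 - 11 = 105$)
$\left(\left(x - m\right) + \left(11 \left(-1\right) - 5\right)\right) \left(-265\right) = \left(\left(105 - \frac{33}{2}\right) + \left(11 \left(-1\right) - 5\right)\right) \left(-265\right) = \left(\left(105 - \frac{33}{2}\right) - 16\right) \left(-265\right) = \left(\frac{177}{2} - 16\right) \left(-265\right) = \frac{145}{2} \left(-265\right) = - \frac{38425}{2}$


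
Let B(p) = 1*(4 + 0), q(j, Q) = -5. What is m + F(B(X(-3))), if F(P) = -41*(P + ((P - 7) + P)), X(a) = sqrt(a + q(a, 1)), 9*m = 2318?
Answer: 473/9 ≈ 52.556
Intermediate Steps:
m = 2318/9 (m = (1/9)*2318 = 2318/9 ≈ 257.56)
X(a) = sqrt(-5 + a) (X(a) = sqrt(a - 5) = sqrt(-5 + a))
B(p) = 4 (B(p) = 1*4 = 4)
F(P) = 287 - 123*P (F(P) = -41*(P + ((-7 + P) + P)) = -41*(P + (-7 + 2*P)) = -41*(-7 + 3*P) = 287 - 123*P)
m + F(B(X(-3))) = 2318/9 + (287 - 123*4) = 2318/9 + (287 - 492) = 2318/9 - 205 = 473/9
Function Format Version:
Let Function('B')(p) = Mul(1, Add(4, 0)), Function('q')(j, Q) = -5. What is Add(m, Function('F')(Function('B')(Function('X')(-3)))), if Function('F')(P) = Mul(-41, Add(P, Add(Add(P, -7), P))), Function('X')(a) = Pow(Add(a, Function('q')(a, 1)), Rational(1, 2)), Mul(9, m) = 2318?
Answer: Rational(473, 9) ≈ 52.556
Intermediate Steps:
m = Rational(2318, 9) (m = Mul(Rational(1, 9), 2318) = Rational(2318, 9) ≈ 257.56)
Function('X')(a) = Pow(Add(-5, a), Rational(1, 2)) (Function('X')(a) = Pow(Add(a, -5), Rational(1, 2)) = Pow(Add(-5, a), Rational(1, 2)))
Function('B')(p) = 4 (Function('B')(p) = Mul(1, 4) = 4)
Function('F')(P) = Add(287, Mul(-123, P)) (Function('F')(P) = Mul(-41, Add(P, Add(Add(-7, P), P))) = Mul(-41, Add(P, Add(-7, Mul(2, P)))) = Mul(-41, Add(-7, Mul(3, P))) = Add(287, Mul(-123, P)))
Add(m, Function('F')(Function('B')(Function('X')(-3)))) = Add(Rational(2318, 9), Add(287, Mul(-123, 4))) = Add(Rational(2318, 9), Add(287, -492)) = Add(Rational(2318, 9), -205) = Rational(473, 9)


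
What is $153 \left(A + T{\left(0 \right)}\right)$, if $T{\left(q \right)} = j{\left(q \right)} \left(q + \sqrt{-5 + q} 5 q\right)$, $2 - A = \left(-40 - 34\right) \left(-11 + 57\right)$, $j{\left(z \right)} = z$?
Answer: $521118$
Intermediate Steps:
$A = 3406$ ($A = 2 - \left(-40 - 34\right) \left(-11 + 57\right) = 2 - \left(-74\right) 46 = 2 - -3404 = 2 + 3404 = 3406$)
$T{\left(q \right)} = q \left(q + 5 q \sqrt{-5 + q}\right)$ ($T{\left(q \right)} = q \left(q + \sqrt{-5 + q} 5 q\right) = q \left(q + 5 \sqrt{-5 + q} q\right) = q \left(q + 5 q \sqrt{-5 + q}\right)$)
$153 \left(A + T{\left(0 \right)}\right) = 153 \left(3406 + 0^{2} \left(1 + 5 \sqrt{-5 + 0}\right)\right) = 153 \left(3406 + 0 \left(1 + 5 \sqrt{-5}\right)\right) = 153 \left(3406 + 0 \left(1 + 5 i \sqrt{5}\right)\right) = 153 \left(3406 + 0\right) = 153 \cdot 3406 = 521118$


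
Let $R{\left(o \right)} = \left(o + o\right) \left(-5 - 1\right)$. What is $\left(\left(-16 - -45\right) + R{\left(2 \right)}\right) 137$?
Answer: $685$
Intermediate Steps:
$R{\left(o \right)} = - 12 o$ ($R{\left(o \right)} = 2 o \left(-6\right) = - 12 o$)
$\left(\left(-16 - -45\right) + R{\left(2 \right)}\right) 137 = \left(\left(-16 - -45\right) - 24\right) 137 = \left(\left(-16 + 45\right) - 24\right) 137 = \left(29 - 24\right) 137 = 5 \cdot 137 = 685$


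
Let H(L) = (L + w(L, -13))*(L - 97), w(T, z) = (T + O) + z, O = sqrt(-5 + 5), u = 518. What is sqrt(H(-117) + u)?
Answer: 8*sqrt(834) ≈ 231.03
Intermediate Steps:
O = 0 (O = sqrt(0) = 0)
w(T, z) = T + z (w(T, z) = (T + 0) + z = T + z)
H(L) = (-97 + L)*(-13 + 2*L) (H(L) = (L + (L - 13))*(L - 97) = (L + (-13 + L))*(-97 + L) = (-13 + 2*L)*(-97 + L) = (-97 + L)*(-13 + 2*L))
sqrt(H(-117) + u) = sqrt((1261 - 207*(-117) + 2*(-117)**2) + 518) = sqrt((1261 + 24219 + 2*13689) + 518) = sqrt((1261 + 24219 + 27378) + 518) = sqrt(52858 + 518) = sqrt(53376) = 8*sqrt(834)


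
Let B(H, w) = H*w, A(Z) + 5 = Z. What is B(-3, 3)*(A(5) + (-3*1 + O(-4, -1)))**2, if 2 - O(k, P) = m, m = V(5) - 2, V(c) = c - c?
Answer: -9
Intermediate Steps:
V(c) = 0
m = -2 (m = 0 - 2 = -2)
O(k, P) = 4 (O(k, P) = 2 - 1*(-2) = 2 + 2 = 4)
A(Z) = -5 + Z
B(-3, 3)*(A(5) + (-3*1 + O(-4, -1)))**2 = (-3*3)*((-5 + 5) + (-3*1 + 4))**2 = -9*(0 + (-3 + 4))**2 = -9*(0 + 1)**2 = -9*1**2 = -9*1 = -9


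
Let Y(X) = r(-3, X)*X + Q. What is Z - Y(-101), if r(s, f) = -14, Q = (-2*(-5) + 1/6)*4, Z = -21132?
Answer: -67760/3 ≈ -22587.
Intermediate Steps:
Q = 122/3 (Q = (10 + ⅙)*4 = (61/6)*4 = 122/3 ≈ 40.667)
Y(X) = 122/3 - 14*X (Y(X) = -14*X + 122/3 = 122/3 - 14*X)
Z - Y(-101) = -21132 - (122/3 - 14*(-101)) = -21132 - (122/3 + 1414) = -21132 - 1*4364/3 = -21132 - 4364/3 = -67760/3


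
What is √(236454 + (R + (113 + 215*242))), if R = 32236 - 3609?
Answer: 2*√79306 ≈ 563.23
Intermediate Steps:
R = 28627
√(236454 + (R + (113 + 215*242))) = √(236454 + (28627 + (113 + 215*242))) = √(236454 + (28627 + (113 + 52030))) = √(236454 + (28627 + 52143)) = √(236454 + 80770) = √317224 = 2*√79306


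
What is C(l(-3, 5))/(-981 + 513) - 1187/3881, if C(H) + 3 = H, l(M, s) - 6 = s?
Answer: -146641/454077 ≈ -0.32294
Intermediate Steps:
l(M, s) = 6 + s
C(H) = -3 + H
C(l(-3, 5))/(-981 + 513) - 1187/3881 = (-3 + (6 + 5))/(-981 + 513) - 1187/3881 = (-3 + 11)/(-468) - 1187*1/3881 = 8*(-1/468) - 1187/3881 = -2/117 - 1187/3881 = -146641/454077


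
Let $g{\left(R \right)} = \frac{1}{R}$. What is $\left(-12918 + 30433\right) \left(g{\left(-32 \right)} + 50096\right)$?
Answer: $\frac{28077788565}{32} \approx 8.7743 \cdot 10^{8}$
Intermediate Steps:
$\left(-12918 + 30433\right) \left(g{\left(-32 \right)} + 50096\right) = \left(-12918 + 30433\right) \left(\frac{1}{-32} + 50096\right) = 17515 \left(- \frac{1}{32} + 50096\right) = 17515 \cdot \frac{1603071}{32} = \frac{28077788565}{32}$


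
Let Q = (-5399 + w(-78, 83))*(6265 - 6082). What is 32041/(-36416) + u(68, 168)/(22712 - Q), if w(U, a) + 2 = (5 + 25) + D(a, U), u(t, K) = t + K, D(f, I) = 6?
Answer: -32176814611/36580126912 ≈ -0.87963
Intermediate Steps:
u(t, K) = K + t
w(U, a) = 34 (w(U, a) = -2 + ((5 + 25) + 6) = -2 + (30 + 6) = -2 + 36 = 34)
Q = -981795 (Q = (-5399 + 34)*(6265 - 6082) = -5365*183 = -981795)
32041/(-36416) + u(68, 168)/(22712 - Q) = 32041/(-36416) + (168 + 68)/(22712 - 1*(-981795)) = 32041*(-1/36416) + 236/(22712 + 981795) = -32041/36416 + 236/1004507 = -32176814611/36580126912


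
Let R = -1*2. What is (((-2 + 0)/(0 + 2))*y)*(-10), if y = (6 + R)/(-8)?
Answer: -5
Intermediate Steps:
R = -2
y = -1/2 (y = (6 - 2)/(-8) = 4*(-1/8) = -1/2 ≈ -0.50000)
(((-2 + 0)/(0 + 2))*y)*(-10) = (((-2 + 0)/(0 + 2))*(-1/2))*(-10) = (-2/2*(-1/2))*(-10) = (-2*1/2*(-1/2))*(-10) = -1*(-1/2)*(-10) = (1/2)*(-10) = -5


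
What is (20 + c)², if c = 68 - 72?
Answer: 256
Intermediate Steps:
c = -4
(20 + c)² = (20 - 4)² = 16² = 256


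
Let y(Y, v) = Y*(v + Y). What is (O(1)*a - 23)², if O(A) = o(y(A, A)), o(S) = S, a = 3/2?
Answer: 400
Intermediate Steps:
a = 3/2 (a = 3*(½) = 3/2 ≈ 1.5000)
y(Y, v) = Y*(Y + v)
O(A) = 2*A² (O(A) = A*(A + A) = A*(2*A) = 2*A²)
(O(1)*a - 23)² = ((2*1²)*(3/2) - 23)² = ((2*1)*(3/2) - 23)² = (2*(3/2) - 23)² = (3 - 23)² = (-20)² = 400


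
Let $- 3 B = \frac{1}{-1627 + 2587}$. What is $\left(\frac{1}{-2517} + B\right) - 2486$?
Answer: $- \frac{6006973319}{2416320} \approx -2486.0$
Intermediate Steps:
$B = - \frac{1}{2880}$ ($B = - \frac{1}{3 \left(-1627 + 2587\right)} = - \frac{1}{3 \cdot 960} = \left(- \frac{1}{3}\right) \frac{1}{960} = - \frac{1}{2880} \approx -0.00034722$)
$\left(\frac{1}{-2517} + B\right) - 2486 = \left(\frac{1}{-2517} - \frac{1}{2880}\right) - 2486 = \left(- \frac{1}{2517} - \frac{1}{2880}\right) - 2486 = - \frac{1799}{2416320} - 2486 = - \frac{6006973319}{2416320}$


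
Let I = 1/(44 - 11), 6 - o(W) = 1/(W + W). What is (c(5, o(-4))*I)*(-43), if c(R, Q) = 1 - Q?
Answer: 1763/264 ≈ 6.6780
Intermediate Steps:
o(W) = 6 - 1/(2*W) (o(W) = 6 - 1/(W + W) = 6 - 1/(2*W))
I = 1/33 ≈ 0.030303
(c(5, o(-4))*I)*(-43) = ((1 - (6 - 1/2/(-4)))*(1/33))*(-43) = ((1 - (6 - 1/2*(-1/4)))*(1/33))*(-43) = ((1 - (6 + 1/8))*(1/33))*(-43) = ((1 - 1*49/8)*(1/33))*(-43) = ((1 - 49/8)*(1/33))*(-43) = -41/8*1/33*(-43) = -41/264*(-43) = 1763/264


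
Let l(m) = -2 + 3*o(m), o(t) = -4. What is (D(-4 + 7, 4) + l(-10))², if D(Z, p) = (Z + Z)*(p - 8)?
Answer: 1444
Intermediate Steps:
D(Z, p) = 2*Z*(-8 + p) (D(Z, p) = (2*Z)*(-8 + p) = 2*Z*(-8 + p))
l(m) = -14 (l(m) = -2 + 3*(-4) = -2 - 12 = -14)
(D(-4 + 7, 4) + l(-10))² = (2*(-4 + 7)*(-8 + 4) - 14)² = (2*3*(-4) - 14)² = (-24 - 14)² = (-38)² = 1444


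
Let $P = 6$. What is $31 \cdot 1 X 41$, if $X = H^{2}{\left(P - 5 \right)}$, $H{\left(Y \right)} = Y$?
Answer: $1271$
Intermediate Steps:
$X = 1$ ($X = \left(6 - 5\right)^{2} = 1^{2} = 1$)
$31 \cdot 1 X 41 = 31 \cdot 1 \cdot 1 \cdot 41 = 31 \cdot 1 \cdot 41 = 31 \cdot 41 = 1271$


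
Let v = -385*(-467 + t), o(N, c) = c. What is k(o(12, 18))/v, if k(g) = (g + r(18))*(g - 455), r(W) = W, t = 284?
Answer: -5244/23485 ≈ -0.22329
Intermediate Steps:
k(g) = (-455 + g)*(18 + g) (k(g) = (g + 18)*(g - 455) = (18 + g)*(-455 + g) = (-455 + g)*(18 + g))
v = 70455 (v = -385*(-467 + 284) = -385*(-183) = 70455)
k(o(12, 18))/v = (-8190 + 18² - 437*18)/70455 = (-8190 + 324 - 7866)*(1/70455) = -15732*1/70455 = -5244/23485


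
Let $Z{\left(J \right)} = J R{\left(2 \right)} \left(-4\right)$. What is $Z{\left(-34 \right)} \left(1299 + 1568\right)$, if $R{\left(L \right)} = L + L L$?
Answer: $2339472$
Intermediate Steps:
$R{\left(L \right)} = L + L^{2}$
$Z{\left(J \right)} = - 24 J$ ($Z{\left(J \right)} = J 2 \left(1 + 2\right) \left(-4\right) = J 2 \cdot 3 \left(-4\right) = J 6 \left(-4\right) = 6 J \left(-4\right) = - 24 J$)
$Z{\left(-34 \right)} \left(1299 + 1568\right) = \left(-24\right) \left(-34\right) \left(1299 + 1568\right) = 816 \cdot 2867 = 2339472$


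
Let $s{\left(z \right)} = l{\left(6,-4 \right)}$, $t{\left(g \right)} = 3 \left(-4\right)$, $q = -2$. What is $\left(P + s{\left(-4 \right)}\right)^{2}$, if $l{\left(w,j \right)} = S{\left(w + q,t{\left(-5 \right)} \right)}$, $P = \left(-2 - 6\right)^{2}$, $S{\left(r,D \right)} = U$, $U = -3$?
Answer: $3721$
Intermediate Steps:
$t{\left(g \right)} = -12$
$S{\left(r,D \right)} = -3$
$P = 64$ ($P = \left(-8\right)^{2} = 64$)
$l{\left(w,j \right)} = -3$
$s{\left(z \right)} = -3$
$\left(P + s{\left(-4 \right)}\right)^{2} = \left(64 - 3\right)^{2} = 61^{2} = 3721$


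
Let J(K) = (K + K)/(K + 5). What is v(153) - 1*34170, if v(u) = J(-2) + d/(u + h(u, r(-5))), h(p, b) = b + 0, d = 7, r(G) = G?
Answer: -15172051/444 ≈ -34171.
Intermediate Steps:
h(p, b) = b
J(K) = 2*K/(5 + K) (J(K) = (2*K)/(5 + K) = 2*K/(5 + K))
v(u) = -4/3 + 7/(-5 + u) (v(u) = 2*(-2)/(5 - 2) + 7/(u - 5) = 2*(-2)/3 + 7/(-5 + u) = 2*(-2)*(⅓) + 7/(-5 + u) = -4/3 + 7/(-5 + u))
v(153) - 1*34170 = (41 - 4*153)/(3*(-5 + 153)) - 1*34170 = (⅓)*(41 - 612)/148 - 34170 = (⅓)*(1/148)*(-571) - 34170 = -571/444 - 34170 = -15172051/444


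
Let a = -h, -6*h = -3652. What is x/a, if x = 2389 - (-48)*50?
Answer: -14367/1826 ≈ -7.8680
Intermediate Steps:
h = 1826/3 (h = -1/6*(-3652) = 1826/3 ≈ 608.67)
a = -1826/3 (a = -1*1826/3 = -1826/3 ≈ -608.67)
x = 4789 (x = 2389 - 1*(-2400) = 2389 + 2400 = 4789)
x/a = 4789/(-1826/3) = 4789*(-3/1826) = -14367/1826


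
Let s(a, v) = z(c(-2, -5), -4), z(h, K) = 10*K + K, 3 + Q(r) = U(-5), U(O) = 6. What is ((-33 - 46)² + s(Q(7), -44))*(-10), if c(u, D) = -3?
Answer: -61970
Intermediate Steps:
Q(r) = 3 (Q(r) = -3 + 6 = 3)
z(h, K) = 11*K
s(a, v) = -44 (s(a, v) = 11*(-4) = -44)
((-33 - 46)² + s(Q(7), -44))*(-10) = ((-33 - 46)² - 44)*(-10) = ((-79)² - 44)*(-10) = (6241 - 44)*(-10) = 6197*(-10) = -61970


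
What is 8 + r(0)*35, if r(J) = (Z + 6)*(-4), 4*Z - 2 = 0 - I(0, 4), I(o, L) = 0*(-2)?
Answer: -902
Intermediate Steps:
I(o, L) = 0
Z = ½ (Z = ½ + (0 - 1*0)/4 = ½ + (0 + 0)/4 = ½ + (¼)*0 = ½ + 0 = ½ ≈ 0.50000)
r(J) = -26 (r(J) = (½ + 6)*(-4) = (13/2)*(-4) = -26)
8 + r(0)*35 = 8 - 26*35 = 8 - 910 = -902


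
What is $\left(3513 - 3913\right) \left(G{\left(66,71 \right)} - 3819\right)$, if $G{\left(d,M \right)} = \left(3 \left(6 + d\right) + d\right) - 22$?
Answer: $1423600$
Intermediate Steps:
$G{\left(d,M \right)} = -4 + 4 d$ ($G{\left(d,M \right)} = \left(\left(18 + 3 d\right) + d\right) - 22 = \left(18 + 4 d\right) - 22 = -4 + 4 d$)
$\left(3513 - 3913\right) \left(G{\left(66,71 \right)} - 3819\right) = \left(3513 - 3913\right) \left(\left(-4 + 4 \cdot 66\right) - 3819\right) = - 400 \left(\left(-4 + 264\right) - 3819\right) = - 400 \left(260 - 3819\right) = \left(-400\right) \left(-3559\right) = 1423600$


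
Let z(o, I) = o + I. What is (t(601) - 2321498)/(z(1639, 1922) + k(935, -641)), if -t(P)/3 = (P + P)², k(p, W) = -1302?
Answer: -6655910/2259 ≈ -2946.4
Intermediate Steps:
z(o, I) = I + o
t(P) = -12*P² (t(P) = -3*(P + P)² = -3*4*P² = -12*P²)
(t(601) - 2321498)/(z(1639, 1922) + k(935, -641)) = (-12*601² - 2321498)/((1922 + 1639) - 1302) = (-12*361201 - 2321498)/(3561 - 1302) = (-4334412 - 2321498)/2259 = -6655910*1/2259 = -6655910/2259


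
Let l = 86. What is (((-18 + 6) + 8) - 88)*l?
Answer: -7912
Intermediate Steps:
(((-18 + 6) + 8) - 88)*l = (((-18 + 6) + 8) - 88)*86 = ((-12 + 8) - 88)*86 = (-4 - 88)*86 = -92*86 = -7912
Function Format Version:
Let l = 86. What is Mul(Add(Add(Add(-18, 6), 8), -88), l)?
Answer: -7912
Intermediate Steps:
Mul(Add(Add(Add(-18, 6), 8), -88), l) = Mul(Add(Add(Add(-18, 6), 8), -88), 86) = Mul(Add(Add(-12, 8), -88), 86) = Mul(Add(-4, -88), 86) = Mul(-92, 86) = -7912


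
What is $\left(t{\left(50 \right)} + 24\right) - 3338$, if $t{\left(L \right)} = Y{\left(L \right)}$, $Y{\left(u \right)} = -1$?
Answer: $-3315$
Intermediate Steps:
$t{\left(L \right)} = -1$
$\left(t{\left(50 \right)} + 24\right) - 3338 = \left(-1 + 24\right) - 3338 = 23 - 3338 = -3315$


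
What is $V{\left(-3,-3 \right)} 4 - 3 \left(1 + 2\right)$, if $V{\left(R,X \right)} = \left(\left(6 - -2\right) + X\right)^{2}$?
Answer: $91$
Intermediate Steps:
$V{\left(R,X \right)} = \left(8 + X\right)^{2}$ ($V{\left(R,X \right)} = \left(\left(6 + 2\right) + X\right)^{2} = \left(8 + X\right)^{2}$)
$V{\left(-3,-3 \right)} 4 - 3 \left(1 + 2\right) = \left(8 - 3\right)^{2} \cdot 4 - 3 \left(1 + 2\right) = 5^{2} \cdot 4 - 9 = 25 \cdot 4 - 9 = 100 - 9 = 91$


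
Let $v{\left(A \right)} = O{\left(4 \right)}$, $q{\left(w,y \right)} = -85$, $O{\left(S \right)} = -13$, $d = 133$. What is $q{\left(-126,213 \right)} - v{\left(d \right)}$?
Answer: $-72$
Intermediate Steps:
$v{\left(A \right)} = -13$
$q{\left(-126,213 \right)} - v{\left(d \right)} = -85 - -13 = -85 + 13 = -72$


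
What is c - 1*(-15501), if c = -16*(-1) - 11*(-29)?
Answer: 15836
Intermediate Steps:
c = 335 (c = 16 + 319 = 335)
c - 1*(-15501) = 335 - 1*(-15501) = 335 + 15501 = 15836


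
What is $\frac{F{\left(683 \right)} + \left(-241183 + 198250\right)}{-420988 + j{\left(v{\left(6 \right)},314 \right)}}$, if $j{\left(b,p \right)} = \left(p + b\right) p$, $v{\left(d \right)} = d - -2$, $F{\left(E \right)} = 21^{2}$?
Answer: $\frac{10623}{79970} \approx 0.13284$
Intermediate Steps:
$F{\left(E \right)} = 441$
$v{\left(d \right)} = 2 + d$ ($v{\left(d \right)} = d + 2 = 2 + d$)
$j{\left(b,p \right)} = p \left(b + p\right)$ ($j{\left(b,p \right)} = \left(b + p\right) p = p \left(b + p\right)$)
$\frac{F{\left(683 \right)} + \left(-241183 + 198250\right)}{-420988 + j{\left(v{\left(6 \right)},314 \right)}} = \frac{441 + \left(-241183 + 198250\right)}{-420988 + 314 \left(\left(2 + 6\right) + 314\right)} = \frac{441 - 42933}{-420988 + 314 \left(8 + 314\right)} = - \frac{42492}{-420988 + 314 \cdot 322} = - \frac{42492}{-420988 + 101108} = - \frac{42492}{-319880} = \left(-42492\right) \left(- \frac{1}{319880}\right) = \frac{10623}{79970}$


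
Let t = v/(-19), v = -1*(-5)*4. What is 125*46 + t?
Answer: 109230/19 ≈ 5748.9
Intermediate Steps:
v = 20 (v = 5*4 = 20)
t = -20/19 (t = 20/(-19) = 20*(-1/19) = -20/19 ≈ -1.0526)
125*46 + t = 125*46 - 20/19 = 5750 - 20/19 = 109230/19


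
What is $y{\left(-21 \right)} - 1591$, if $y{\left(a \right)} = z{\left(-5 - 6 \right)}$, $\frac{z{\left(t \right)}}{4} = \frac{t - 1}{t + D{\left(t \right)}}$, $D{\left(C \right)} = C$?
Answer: $- \frac{17477}{11} \approx -1588.8$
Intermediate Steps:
$z{\left(t \right)} = \frac{2 \left(-1 + t\right)}{t}$ ($z{\left(t \right)} = 4 \frac{t - 1}{t + t} = 4 \frac{-1 + t}{2 t} = \frac{2 \left(-1 + t\right)}{t}$)
$y{\left(a \right)} = \frac{24}{11}$ ($y{\left(a \right)} = 2 - \frac{2}{-5 - 6} = 2 - \frac{2}{-11} = 2 - - \frac{2}{11} = 2 + \frac{2}{11} = \frac{24}{11}$)
$y{\left(-21 \right)} - 1591 = \frac{24}{11} - 1591 = - \frac{17477}{11}$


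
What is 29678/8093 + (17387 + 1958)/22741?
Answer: 831466483/184042913 ≈ 4.5178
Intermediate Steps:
29678/8093 + (17387 + 1958)/22741 = 29678*(1/8093) + 19345*(1/22741) = 29678/8093 + 19345/22741 = 831466483/184042913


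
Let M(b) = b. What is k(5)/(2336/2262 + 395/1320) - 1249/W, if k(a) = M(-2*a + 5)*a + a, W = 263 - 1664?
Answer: -874399459/61908789 ≈ -14.124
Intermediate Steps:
W = -1401
k(a) = a + a*(5 - 2*a) (k(a) = (-2*a + 5)*a + a = (5 - 2*a)*a + a = a*(5 - 2*a) + a = a + a*(5 - 2*a))
k(5)/(2336/2262 + 395/1320) - 1249/W = (2*5*(3 - 1*5))/(2336/2262 + 395/1320) - 1249/(-1401) = (2*5*(3 - 5))/(2336*(1/2262) + 395*(1/1320)) - 1249*(-1/1401) = (2*5*(-2))/(1168/1131 + 79/264) + 1249/1401 = -20/44189/33176 + 1249/1401 = -20*33176/44189 + 1249/1401 = -663520/44189 + 1249/1401 = -874399459/61908789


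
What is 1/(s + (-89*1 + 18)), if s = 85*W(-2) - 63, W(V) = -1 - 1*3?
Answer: -1/474 ≈ -0.0021097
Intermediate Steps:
W(V) = -4 (W(V) = -1 - 3 = -4)
s = -403 (s = 85*(-4) - 63 = -340 - 63 = -403)
1/(s + (-89*1 + 18)) = 1/(-403 + (-89*1 + 18)) = 1/(-403 + (-89 + 18)) = 1/(-403 - 71) = 1/(-474) = -1/474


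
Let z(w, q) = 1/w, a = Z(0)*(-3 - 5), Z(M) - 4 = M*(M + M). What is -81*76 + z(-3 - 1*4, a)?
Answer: -43093/7 ≈ -6156.1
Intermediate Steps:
Z(M) = 4 + 2*M**2 (Z(M) = 4 + M*(M + M) = 4 + M*(2*M) = 4 + 2*M**2)
a = -32 (a = (4 + 2*0**2)*(-3 - 5) = (4 + 2*0)*(-8) = (4 + 0)*(-8) = 4*(-8) = -32)
-81*76 + z(-3 - 1*4, a) = -81*76 + 1/(-3 - 1*4) = -6156 + 1/(-3 - 4) = -6156 + 1/(-7) = -6156 - 1/7 = -43093/7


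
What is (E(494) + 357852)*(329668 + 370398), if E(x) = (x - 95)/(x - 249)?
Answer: 8768240541882/35 ≈ 2.5052e+11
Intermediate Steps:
E(x) = (-95 + x)/(-249 + x)
(E(494) + 357852)*(329668 + 370398) = ((-95 + 494)/(-249 + 494) + 357852)*(329668 + 370398) = (399/245 + 357852)*700066 = ((1/245)*399 + 357852)*700066 = (57/35 + 357852)*700066 = (12524877/35)*700066 = 8768240541882/35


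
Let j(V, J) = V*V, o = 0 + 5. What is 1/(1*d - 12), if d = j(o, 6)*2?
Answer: 1/38 ≈ 0.026316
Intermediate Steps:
o = 5
j(V, J) = V**2
d = 50 (d = 5**2*2 = 25*2 = 50)
1/(1*d - 12) = 1/(1*50 - 12) = 1/(50 - 12) = 1/38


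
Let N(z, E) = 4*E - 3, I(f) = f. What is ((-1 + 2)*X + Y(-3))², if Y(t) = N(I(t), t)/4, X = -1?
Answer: 361/16 ≈ 22.563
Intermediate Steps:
N(z, E) = -3 + 4*E
Y(t) = -¾ + t (Y(t) = (-3 + 4*t)/4 = (-3 + 4*t)*(¼) = -¾ + t)
((-1 + 2)*X + Y(-3))² = ((-1 + 2)*(-1) + (-¾ - 3))² = (1*(-1) - 15/4)² = (-1 - 15/4)² = (-19/4)² = 361/16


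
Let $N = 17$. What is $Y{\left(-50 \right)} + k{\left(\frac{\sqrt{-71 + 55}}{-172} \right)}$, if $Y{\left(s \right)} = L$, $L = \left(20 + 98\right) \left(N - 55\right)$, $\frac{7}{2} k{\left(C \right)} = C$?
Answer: $-4484 - \frac{2 i}{301} \approx -4484.0 - 0.0066445 i$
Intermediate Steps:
$k{\left(C \right)} = \frac{2 C}{7}$
$L = -4484$ ($L = \left(20 + 98\right) \left(17 - 55\right) = 118 \left(-38\right) = -4484$)
$Y{\left(s \right)} = -4484$
$Y{\left(-50 \right)} + k{\left(\frac{\sqrt{-71 + 55}}{-172} \right)} = -4484 + \frac{2 \frac{\sqrt{-71 + 55}}{-172}}{7} = -4484 + \frac{2 \sqrt{-16} \left(- \frac{1}{172}\right)}{7} = -4484 + \frac{2 \cdot 4 i \left(- \frac{1}{172}\right)}{7} = -4484 + \frac{2 \left(- \frac{i}{43}\right)}{7} = -4484 - \frac{2 i}{301}$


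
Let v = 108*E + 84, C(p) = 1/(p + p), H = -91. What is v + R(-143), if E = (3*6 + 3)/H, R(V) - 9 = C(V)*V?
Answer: 1783/26 ≈ 68.577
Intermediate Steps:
C(p) = 1/(2*p)
R(V) = 19/2 (R(V) = 9 + (1/(2*V))*V = 9 + 1/2 = 19/2)
E = -3/13 (E = (3*6 + 3)/(-91) = (18 + 3)*(-1/91) = 21*(-1/91) = -3/13 ≈ -0.23077)
v = 768/13 (v = 108*(-3/13) + 84 = -324/13 + 84 = 768/13 ≈ 59.077)
v + R(-143) = 768/13 + 19/2 = 1783/26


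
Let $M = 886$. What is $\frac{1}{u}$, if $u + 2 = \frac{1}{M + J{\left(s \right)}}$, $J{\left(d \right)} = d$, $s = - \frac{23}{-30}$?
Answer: $- \frac{26603}{53176} \approx -0.50028$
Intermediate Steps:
$s = \frac{23}{30}$ ($s = \left(-23\right) \left(- \frac{1}{30}\right) = \frac{23}{30} \approx 0.76667$)
$u = - \frac{53176}{26603}$ ($u = -2 + \frac{1}{886 + \frac{23}{30}} = -2 + \frac{1}{\frac{26603}{30}} = -2 + \frac{30}{26603} = - \frac{53176}{26603} \approx -1.9989$)
$\frac{1}{u} = \frac{1}{- \frac{53176}{26603}} = - \frac{26603}{53176}$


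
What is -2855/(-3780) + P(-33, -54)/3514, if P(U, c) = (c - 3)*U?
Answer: 34985/27108 ≈ 1.2906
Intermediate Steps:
P(U, c) = U*(-3 + c) (P(U, c) = (-3 + c)*U = U*(-3 + c))
-2855/(-3780) + P(-33, -54)/3514 = -2855/(-3780) - 33*(-3 - 54)/3514 = -2855*(-1/3780) - 33*(-57)*(1/3514) = 571/756 + 1881*(1/3514) = 571/756 + 1881/3514 = 34985/27108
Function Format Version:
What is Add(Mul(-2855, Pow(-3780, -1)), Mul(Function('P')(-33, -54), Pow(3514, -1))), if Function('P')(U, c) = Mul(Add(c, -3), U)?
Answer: Rational(34985, 27108) ≈ 1.2906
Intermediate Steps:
Function('P')(U, c) = Mul(U, Add(-3, c)) (Function('P')(U, c) = Mul(Add(-3, c), U) = Mul(U, Add(-3, c)))
Add(Mul(-2855, Pow(-3780, -1)), Mul(Function('P')(-33, -54), Pow(3514, -1))) = Add(Mul(-2855, Pow(-3780, -1)), Mul(Mul(-33, Add(-3, -54)), Pow(3514, -1))) = Add(Mul(-2855, Rational(-1, 3780)), Mul(Mul(-33, -57), Rational(1, 3514))) = Add(Rational(571, 756), Mul(1881, Rational(1, 3514))) = Add(Rational(571, 756), Rational(1881, 3514)) = Rational(34985, 27108)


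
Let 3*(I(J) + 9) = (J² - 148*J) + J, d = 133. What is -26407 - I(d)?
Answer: -77332/3 ≈ -25777.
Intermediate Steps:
I(J) = -9 - 49*J + J²/3 (I(J) = -9 + ((J² - 148*J) + J)/3 = -9 + (J² - 147*J)/3 = -9 + (-49*J + J²/3) = -9 - 49*J + J²/3)
-26407 - I(d) = -26407 - (-9 - 49*133 + (⅓)*133²) = -26407 - (-9 - 6517 + (⅓)*17689) = -26407 - (-9 - 6517 + 17689/3) = -26407 - 1*(-1889/3) = -26407 + 1889/3 = -77332/3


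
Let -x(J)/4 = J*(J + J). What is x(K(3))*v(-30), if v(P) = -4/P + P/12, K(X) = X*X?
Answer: 7668/5 ≈ 1533.6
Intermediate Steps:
K(X) = X**2
x(J) = -8*J**2 (x(J) = -4*J*(J + J) = -4*J*2*J = -8*J**2)
v(P) = -4/P + P/12 (v(P) = -4/P + P*(1/12) = -4/P + P/12)
x(K(3))*v(-30) = (-8*(3**2)**2)*(-4/(-30) + (1/12)*(-30)) = (-8*9**2)*(-4*(-1/30) - 5/2) = (-8*81)*(2/15 - 5/2) = -648*(-71/30) = 7668/5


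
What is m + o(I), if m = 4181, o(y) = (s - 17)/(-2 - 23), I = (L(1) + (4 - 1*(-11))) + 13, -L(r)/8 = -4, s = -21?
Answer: 104563/25 ≈ 4182.5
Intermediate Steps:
L(r) = 32 (L(r) = -8*(-4) = 32)
I = 60 (I = (32 + (4 - 1*(-11))) + 13 = (32 + (4 + 11)) + 13 = (32 + 15) + 13 = 47 + 13 = 60)
o(y) = 38/25 (o(y) = (-21 - 17)/(-2 - 23) = -38/(-25) = -38*(-1/25) = 38/25)
m + o(I) = 4181 + 38/25 = 104563/25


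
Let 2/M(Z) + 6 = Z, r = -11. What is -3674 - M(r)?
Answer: -62456/17 ≈ -3673.9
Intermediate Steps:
M(Z) = 2/(-6 + Z)
-3674 - M(r) = -3674 - 2/(-6 - 11) = -3674 - 2/(-17) = -3674 - 2*(-1)/17 = -3674 - 1*(-2/17) = -3674 + 2/17 = -62456/17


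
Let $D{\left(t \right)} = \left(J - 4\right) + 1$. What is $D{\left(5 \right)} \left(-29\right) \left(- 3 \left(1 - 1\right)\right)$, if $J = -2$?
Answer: $0$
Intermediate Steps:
$D{\left(t \right)} = -5$ ($D{\left(t \right)} = \left(-2 - 4\right) + 1 = -6 + 1 = -5$)
$D{\left(5 \right)} \left(-29\right) \left(- 3 \left(1 - 1\right)\right) = \left(-5\right) \left(-29\right) \left(- 3 \left(1 - 1\right)\right) = 145 \left(\left(-3\right) 0\right) = 145 \cdot 0 = 0$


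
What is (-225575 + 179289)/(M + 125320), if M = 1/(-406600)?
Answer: -18819887600/50955111999 ≈ -0.36934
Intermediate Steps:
M = -1/406600 ≈ -2.4594e-6
(-225575 + 179289)/(M + 125320) = (-225575 + 179289)/(-1/406600 + 125320) = -46286/50955111999/406600 = -46286*406600/50955111999 = -18819887600/50955111999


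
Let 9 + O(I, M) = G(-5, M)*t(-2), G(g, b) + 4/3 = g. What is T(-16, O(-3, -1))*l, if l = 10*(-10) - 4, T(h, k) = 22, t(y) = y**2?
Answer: -2288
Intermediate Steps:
G(g, b) = -4/3 + g
O(I, M) = -103/3 (O(I, M) = -9 + (-4/3 - 5)*(-2)**2 = -9 - 19/3*4 = -9 - 76/3 = -103/3)
l = -104 (l = -100 - 4 = -104)
T(-16, O(-3, -1))*l = 22*(-104) = -2288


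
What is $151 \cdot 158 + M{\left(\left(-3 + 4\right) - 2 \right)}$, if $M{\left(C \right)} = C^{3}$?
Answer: $23857$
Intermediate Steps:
$151 \cdot 158 + M{\left(\left(-3 + 4\right) - 2 \right)} = 151 \cdot 158 + \left(\left(-3 + 4\right) - 2\right)^{3} = 23858 + \left(1 - 2\right)^{3} = 23858 + \left(-1\right)^{3} = 23858 - 1 = 23857$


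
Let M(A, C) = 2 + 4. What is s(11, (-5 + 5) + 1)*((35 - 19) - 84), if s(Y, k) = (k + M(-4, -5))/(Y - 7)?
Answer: -119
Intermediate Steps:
M(A, C) = 6
s(Y, k) = (6 + k)/(-7 + Y) (s(Y, k) = (k + 6)/(Y - 7) = (6 + k)/(-7 + Y))
s(11, (-5 + 5) + 1)*((35 - 19) - 84) = ((6 + ((-5 + 5) + 1))/(-7 + 11))*((35 - 19) - 84) = ((6 + (0 + 1))/4)*(16 - 84) = ((6 + 1)/4)*(-68) = ((1/4)*7)*(-68) = (7/4)*(-68) = -119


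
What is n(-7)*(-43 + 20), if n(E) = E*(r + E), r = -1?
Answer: -1288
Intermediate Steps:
n(E) = E*(-1 + E)
n(-7)*(-43 + 20) = (-7*(-1 - 7))*(-43 + 20) = -7*(-8)*(-23) = 56*(-23) = -1288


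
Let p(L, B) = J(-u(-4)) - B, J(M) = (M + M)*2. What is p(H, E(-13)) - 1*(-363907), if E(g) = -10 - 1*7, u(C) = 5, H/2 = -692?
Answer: 363904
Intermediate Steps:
H = -1384 (H = 2*(-692) = -1384)
E(g) = -17 (E(g) = -10 - 7 = -17)
J(M) = 4*M (J(M) = (2*M)*2 = 4*M)
p(L, B) = -20 - B (p(L, B) = 4*(-1*5) - B = 4*(-5) - B = -20 - B)
p(H, E(-13)) - 1*(-363907) = (-20 - 1*(-17)) - 1*(-363907) = (-20 + 17) + 363907 = -3 + 363907 = 363904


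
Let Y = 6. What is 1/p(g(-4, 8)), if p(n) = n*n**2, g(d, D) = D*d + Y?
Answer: -1/17576 ≈ -5.6896e-5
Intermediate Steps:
g(d, D) = 6 + D*d (g(d, D) = D*d + 6 = 6 + D*d)
p(n) = n**3
1/p(g(-4, 8)) = 1/((6 + 8*(-4))**3) = 1/((6 - 32)**3) = 1/((-26)**3) = 1/(-17576) = -1/17576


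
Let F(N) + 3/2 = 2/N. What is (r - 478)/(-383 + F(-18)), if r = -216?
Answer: 12492/6923 ≈ 1.8044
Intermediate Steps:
F(N) = -3/2 + 2/N
(r - 478)/(-383 + F(-18)) = (-216 - 478)/(-383 + (-3/2 + 2/(-18))) = -694/(-383 + (-3/2 + 2*(-1/18))) = -694/(-383 + (-3/2 - 1/9)) = -694/(-383 - 29/18) = -694/(-6923/18) = -694*(-18/6923) = 12492/6923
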